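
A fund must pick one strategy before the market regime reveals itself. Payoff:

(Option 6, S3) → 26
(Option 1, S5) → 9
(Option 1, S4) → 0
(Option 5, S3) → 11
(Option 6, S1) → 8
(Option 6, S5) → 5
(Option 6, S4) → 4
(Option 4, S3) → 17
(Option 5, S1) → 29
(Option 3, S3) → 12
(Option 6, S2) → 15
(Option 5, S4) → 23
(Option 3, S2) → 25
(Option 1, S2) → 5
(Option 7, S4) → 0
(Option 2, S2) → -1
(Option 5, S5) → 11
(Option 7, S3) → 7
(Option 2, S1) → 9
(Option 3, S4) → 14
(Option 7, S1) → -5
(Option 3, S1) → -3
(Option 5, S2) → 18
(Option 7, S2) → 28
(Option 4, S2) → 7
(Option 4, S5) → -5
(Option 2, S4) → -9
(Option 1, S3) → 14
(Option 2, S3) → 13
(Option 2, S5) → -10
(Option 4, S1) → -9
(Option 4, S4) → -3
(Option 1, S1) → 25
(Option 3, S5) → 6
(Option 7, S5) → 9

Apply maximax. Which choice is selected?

Option 5

Row maxima: Option 1=25, Option 2=13, Option 3=25, Option 4=17, Option 5=29, Option 6=26, Option 7=28
Best best-case = 29 → Option 5.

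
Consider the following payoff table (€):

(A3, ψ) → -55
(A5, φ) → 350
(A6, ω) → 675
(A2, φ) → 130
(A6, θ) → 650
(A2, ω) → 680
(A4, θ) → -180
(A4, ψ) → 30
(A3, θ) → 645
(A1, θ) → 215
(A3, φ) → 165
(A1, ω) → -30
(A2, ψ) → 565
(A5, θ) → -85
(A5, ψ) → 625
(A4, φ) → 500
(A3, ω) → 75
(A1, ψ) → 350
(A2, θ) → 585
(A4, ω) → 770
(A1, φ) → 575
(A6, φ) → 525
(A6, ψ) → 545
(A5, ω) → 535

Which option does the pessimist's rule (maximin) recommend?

A6

Row minima: A1=-30, A2=130, A3=-55, A4=-180, A5=-85, A6=525
Best worst-case = 525 → A6.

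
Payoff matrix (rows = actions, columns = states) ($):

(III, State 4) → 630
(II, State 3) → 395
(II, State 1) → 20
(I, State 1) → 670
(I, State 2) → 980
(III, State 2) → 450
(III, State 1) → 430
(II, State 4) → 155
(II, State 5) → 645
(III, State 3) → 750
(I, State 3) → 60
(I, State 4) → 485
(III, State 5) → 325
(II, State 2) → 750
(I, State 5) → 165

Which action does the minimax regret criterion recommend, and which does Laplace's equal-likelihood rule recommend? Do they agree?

Column bests: State 1=670, State 2=980, State 3=750, State 4=630, State 5=645.
I regrets: 0, 0, 690, 145, 480 → max 690
II regrets: 650, 230, 355, 475, 0 → max 650
III regrets: 240, 530, 0, 0, 320 → max 530
Smallest max regret = 530 → III.
Row averages: I=472, II=393, III=517
Highest average = 517 → III.

minimax regret → III; laplace → III (agree)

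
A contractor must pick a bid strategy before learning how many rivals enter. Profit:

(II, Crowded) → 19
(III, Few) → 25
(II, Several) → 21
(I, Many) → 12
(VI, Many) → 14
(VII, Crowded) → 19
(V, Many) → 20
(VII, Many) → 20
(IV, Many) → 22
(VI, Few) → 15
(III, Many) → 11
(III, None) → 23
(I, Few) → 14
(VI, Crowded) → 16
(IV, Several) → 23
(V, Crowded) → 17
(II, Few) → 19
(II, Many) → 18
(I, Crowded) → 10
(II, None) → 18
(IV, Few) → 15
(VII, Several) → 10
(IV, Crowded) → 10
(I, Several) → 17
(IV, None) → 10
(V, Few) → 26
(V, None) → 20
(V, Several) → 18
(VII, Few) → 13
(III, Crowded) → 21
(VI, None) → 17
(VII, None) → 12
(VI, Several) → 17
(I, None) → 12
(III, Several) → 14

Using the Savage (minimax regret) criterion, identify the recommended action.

Column bests: None=23, Few=26, Several=23, Many=22, Crowded=21.
I regrets: 11, 12, 6, 10, 11 → max 12
II regrets: 5, 7, 2, 4, 2 → max 7
III regrets: 0, 1, 9, 11, 0 → max 11
IV regrets: 13, 11, 0, 0, 11 → max 13
V regrets: 3, 0, 5, 2, 4 → max 5
VI regrets: 6, 11, 6, 8, 5 → max 11
VII regrets: 11, 13, 13, 2, 2 → max 13
Smallest max regret = 5 → V.

V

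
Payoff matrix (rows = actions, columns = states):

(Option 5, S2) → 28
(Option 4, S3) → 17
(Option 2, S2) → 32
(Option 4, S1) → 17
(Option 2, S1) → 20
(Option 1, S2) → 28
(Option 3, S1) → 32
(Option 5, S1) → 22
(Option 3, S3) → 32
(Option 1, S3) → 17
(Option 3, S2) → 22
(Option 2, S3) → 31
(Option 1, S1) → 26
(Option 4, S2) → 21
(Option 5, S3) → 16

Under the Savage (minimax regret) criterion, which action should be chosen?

Column bests: S1=32, S2=32, S3=32.
Option 1 regrets: 6, 4, 15 → max 15
Option 2 regrets: 12, 0, 1 → max 12
Option 3 regrets: 0, 10, 0 → max 10
Option 4 regrets: 15, 11, 15 → max 15
Option 5 regrets: 10, 4, 16 → max 16
Smallest max regret = 10 → Option 3.

Option 3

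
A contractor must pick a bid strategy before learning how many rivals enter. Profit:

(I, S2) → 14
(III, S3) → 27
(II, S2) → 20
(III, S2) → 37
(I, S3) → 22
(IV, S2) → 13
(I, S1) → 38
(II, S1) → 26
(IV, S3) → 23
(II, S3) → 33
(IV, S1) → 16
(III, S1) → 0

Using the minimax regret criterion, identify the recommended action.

Column bests: S1=38, S2=37, S3=33.
I regrets: 0, 23, 11 → max 23
II regrets: 12, 17, 0 → max 17
III regrets: 38, 0, 6 → max 38
IV regrets: 22, 24, 10 → max 24
Smallest max regret = 17 → II.

II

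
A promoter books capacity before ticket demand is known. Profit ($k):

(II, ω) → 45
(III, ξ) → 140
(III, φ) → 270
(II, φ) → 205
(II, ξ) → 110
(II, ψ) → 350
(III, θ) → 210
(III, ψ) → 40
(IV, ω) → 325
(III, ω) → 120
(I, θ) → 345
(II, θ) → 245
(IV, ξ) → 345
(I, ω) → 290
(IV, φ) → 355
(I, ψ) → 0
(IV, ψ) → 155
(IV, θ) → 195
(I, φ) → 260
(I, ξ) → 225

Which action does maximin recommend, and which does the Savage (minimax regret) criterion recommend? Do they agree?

maximin → IV; minimax regret → IV (agree)

Row minima: I=0, II=45, III=40, IV=155
Best worst-case = 155 → IV.
Column bests: θ=345, φ=355, ψ=350, ω=325, ξ=345.
I regrets: 0, 95, 350, 35, 120 → max 350
II regrets: 100, 150, 0, 280, 235 → max 280
III regrets: 135, 85, 310, 205, 205 → max 310
IV regrets: 150, 0, 195, 0, 0 → max 195
Smallest max regret = 195 → IV.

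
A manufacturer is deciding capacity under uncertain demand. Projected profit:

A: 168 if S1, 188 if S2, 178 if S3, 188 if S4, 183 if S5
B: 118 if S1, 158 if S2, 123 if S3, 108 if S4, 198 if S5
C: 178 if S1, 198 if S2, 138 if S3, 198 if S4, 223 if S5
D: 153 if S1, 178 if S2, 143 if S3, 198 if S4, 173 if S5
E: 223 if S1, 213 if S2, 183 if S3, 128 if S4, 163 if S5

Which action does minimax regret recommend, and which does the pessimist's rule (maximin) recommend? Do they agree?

Column bests: S1=223, S2=213, S3=183, S4=198, S5=223.
A regrets: 55, 25, 5, 10, 40 → max 55
B regrets: 105, 55, 60, 90, 25 → max 105
C regrets: 45, 15, 45, 0, 0 → max 45
D regrets: 70, 35, 40, 0, 50 → max 70
E regrets: 0, 0, 0, 70, 60 → max 70
Smallest max regret = 45 → C.
Row minima: A=168, B=108, C=138, D=143, E=128
Best worst-case = 168 → A.

minimax regret → C; maximin → A (disagree)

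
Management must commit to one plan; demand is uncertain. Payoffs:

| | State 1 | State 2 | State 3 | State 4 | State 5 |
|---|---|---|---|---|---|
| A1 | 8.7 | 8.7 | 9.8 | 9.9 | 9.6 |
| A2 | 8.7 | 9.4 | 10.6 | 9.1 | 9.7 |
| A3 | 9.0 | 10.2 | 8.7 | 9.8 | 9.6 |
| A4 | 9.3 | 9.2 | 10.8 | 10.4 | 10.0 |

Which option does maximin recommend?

Row minima: A1=8.7, A2=8.7, A3=8.7, A4=9.2
Best worst-case = 9.2 → A4.

A4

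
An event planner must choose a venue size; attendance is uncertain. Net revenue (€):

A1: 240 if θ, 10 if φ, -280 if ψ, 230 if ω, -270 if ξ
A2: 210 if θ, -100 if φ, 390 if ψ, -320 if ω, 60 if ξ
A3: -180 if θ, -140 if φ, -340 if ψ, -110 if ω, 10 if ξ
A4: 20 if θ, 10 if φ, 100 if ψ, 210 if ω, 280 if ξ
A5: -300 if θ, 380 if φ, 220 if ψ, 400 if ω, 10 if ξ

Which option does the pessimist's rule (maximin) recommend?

A4

Row minima: A1=-280, A2=-320, A3=-340, A4=10, A5=-300
Best worst-case = 10 → A4.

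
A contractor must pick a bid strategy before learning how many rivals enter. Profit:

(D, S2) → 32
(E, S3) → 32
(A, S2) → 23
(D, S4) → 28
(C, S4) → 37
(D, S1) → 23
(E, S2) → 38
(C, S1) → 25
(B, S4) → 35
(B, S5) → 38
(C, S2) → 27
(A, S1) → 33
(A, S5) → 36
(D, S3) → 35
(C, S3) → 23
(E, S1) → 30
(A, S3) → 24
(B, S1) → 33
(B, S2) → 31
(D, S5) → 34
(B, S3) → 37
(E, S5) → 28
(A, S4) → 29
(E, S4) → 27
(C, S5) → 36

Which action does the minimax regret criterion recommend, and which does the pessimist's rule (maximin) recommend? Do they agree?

minimax regret → B; maximin → B (agree)

Column bests: S1=33, S2=38, S3=37, S4=37, S5=38.
A regrets: 0, 15, 13, 8, 2 → max 15
B regrets: 0, 7, 0, 2, 0 → max 7
C regrets: 8, 11, 14, 0, 2 → max 14
D regrets: 10, 6, 2, 9, 4 → max 10
E regrets: 3, 0, 5, 10, 10 → max 10
Smallest max regret = 7 → B.
Row minima: A=23, B=31, C=23, D=23, E=27
Best worst-case = 31 → B.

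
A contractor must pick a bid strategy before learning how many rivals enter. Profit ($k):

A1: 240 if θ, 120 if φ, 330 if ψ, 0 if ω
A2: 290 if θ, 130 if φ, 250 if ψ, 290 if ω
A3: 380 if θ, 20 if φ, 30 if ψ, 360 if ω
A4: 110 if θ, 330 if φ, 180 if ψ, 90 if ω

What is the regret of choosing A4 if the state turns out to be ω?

Best payoff under ω is 360.
Regret = 360 − 90 = 270.

270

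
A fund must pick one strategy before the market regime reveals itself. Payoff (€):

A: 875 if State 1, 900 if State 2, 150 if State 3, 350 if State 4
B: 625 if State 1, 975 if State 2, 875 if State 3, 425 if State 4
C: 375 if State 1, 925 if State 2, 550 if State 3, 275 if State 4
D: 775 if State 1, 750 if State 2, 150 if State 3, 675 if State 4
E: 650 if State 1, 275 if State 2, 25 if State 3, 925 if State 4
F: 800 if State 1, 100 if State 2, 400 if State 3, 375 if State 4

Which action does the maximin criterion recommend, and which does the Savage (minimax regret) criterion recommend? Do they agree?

maximin → B; minimax regret → B (agree)

Row minima: A=150, B=425, C=275, D=150, E=25, F=100
Best worst-case = 425 → B.
Column bests: State 1=875, State 2=975, State 3=875, State 4=925.
A regrets: 0, 75, 725, 575 → max 725
B regrets: 250, 0, 0, 500 → max 500
C regrets: 500, 50, 325, 650 → max 650
D regrets: 100, 225, 725, 250 → max 725
E regrets: 225, 700, 850, 0 → max 850
F regrets: 75, 875, 475, 550 → max 875
Smallest max regret = 500 → B.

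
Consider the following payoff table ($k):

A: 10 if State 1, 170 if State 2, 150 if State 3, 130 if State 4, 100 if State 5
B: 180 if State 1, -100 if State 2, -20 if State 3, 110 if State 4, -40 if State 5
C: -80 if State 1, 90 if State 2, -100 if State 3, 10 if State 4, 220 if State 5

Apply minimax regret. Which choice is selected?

A

Column bests: State 1=180, State 2=170, State 3=150, State 4=130, State 5=220.
A regrets: 170, 0, 0, 0, 120 → max 170
B regrets: 0, 270, 170, 20, 260 → max 270
C regrets: 260, 80, 250, 120, 0 → max 260
Smallest max regret = 170 → A.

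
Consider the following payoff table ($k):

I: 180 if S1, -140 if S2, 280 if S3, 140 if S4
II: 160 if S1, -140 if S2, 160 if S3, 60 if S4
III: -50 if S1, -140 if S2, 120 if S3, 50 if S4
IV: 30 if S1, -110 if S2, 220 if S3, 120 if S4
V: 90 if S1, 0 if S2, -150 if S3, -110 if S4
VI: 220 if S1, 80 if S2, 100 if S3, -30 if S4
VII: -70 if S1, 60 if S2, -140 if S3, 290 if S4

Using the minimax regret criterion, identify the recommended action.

Column bests: S1=220, S2=80, S3=280, S4=290.
I regrets: 40, 220, 0, 150 → max 220
II regrets: 60, 220, 120, 230 → max 230
III regrets: 270, 220, 160, 240 → max 270
IV regrets: 190, 190, 60, 170 → max 190
V regrets: 130, 80, 430, 400 → max 430
VI regrets: 0, 0, 180, 320 → max 320
VII regrets: 290, 20, 420, 0 → max 420
Smallest max regret = 190 → IV.

IV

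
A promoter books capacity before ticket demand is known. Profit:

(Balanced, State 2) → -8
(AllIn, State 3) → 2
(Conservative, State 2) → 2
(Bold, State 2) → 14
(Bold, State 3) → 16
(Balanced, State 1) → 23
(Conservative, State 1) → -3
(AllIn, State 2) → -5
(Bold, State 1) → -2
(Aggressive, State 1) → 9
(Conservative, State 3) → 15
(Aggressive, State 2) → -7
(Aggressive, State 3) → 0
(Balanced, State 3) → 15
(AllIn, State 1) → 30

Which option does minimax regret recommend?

Column bests: State 1=30, State 2=14, State 3=16.
Conservative regrets: 33, 12, 1 → max 33
Balanced regrets: 7, 22, 1 → max 22
Aggressive regrets: 21, 21, 16 → max 21
Bold regrets: 32, 0, 0 → max 32
AllIn regrets: 0, 19, 14 → max 19
Smallest max regret = 19 → AllIn.

AllIn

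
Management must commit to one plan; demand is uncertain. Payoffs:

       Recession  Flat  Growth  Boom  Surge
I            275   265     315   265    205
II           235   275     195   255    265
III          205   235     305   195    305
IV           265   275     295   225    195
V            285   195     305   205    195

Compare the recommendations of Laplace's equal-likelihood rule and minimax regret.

laplace → I; minimax regret → III (disagree)

Row averages: I=265, II=245, III=249, IV=251, V=237
Highest average = 265 → I.
Column bests: Recession=285, Flat=275, Growth=315, Boom=265, Surge=305.
I regrets: 10, 10, 0, 0, 100 → max 100
II regrets: 50, 0, 120, 10, 40 → max 120
III regrets: 80, 40, 10, 70, 0 → max 80
IV regrets: 20, 0, 20, 40, 110 → max 110
V regrets: 0, 80, 10, 60, 110 → max 110
Smallest max regret = 80 → III.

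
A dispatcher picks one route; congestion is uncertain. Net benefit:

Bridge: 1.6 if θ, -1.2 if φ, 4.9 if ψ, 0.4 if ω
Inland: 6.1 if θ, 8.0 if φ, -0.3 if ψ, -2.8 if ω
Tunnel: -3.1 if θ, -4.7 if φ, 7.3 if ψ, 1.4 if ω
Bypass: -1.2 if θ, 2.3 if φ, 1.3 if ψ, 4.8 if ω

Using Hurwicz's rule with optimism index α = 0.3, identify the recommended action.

Bridge: 0.3·4.9 + 0.7·(-1.2) = 0.63
Inland: 0.3·8.0 + 0.7·(-2.8) = 0.44
Tunnel: 0.3·7.3 + 0.7·(-4.7) = -1.1
Bypass: 0.3·4.8 + 0.7·(-1.2) = 0.6
Highest Hurwicz score = 0.63 → Bridge.

Bridge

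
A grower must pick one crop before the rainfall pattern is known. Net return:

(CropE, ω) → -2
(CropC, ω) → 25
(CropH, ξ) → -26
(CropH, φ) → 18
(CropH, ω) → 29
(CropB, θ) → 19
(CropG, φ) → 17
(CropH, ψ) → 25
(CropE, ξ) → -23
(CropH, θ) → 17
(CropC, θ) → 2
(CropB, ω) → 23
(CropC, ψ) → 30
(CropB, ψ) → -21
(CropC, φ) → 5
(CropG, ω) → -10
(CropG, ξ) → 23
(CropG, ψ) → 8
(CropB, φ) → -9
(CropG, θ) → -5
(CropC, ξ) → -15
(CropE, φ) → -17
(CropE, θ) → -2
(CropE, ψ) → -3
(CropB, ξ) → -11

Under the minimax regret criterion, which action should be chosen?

CropC

Column bests: θ=19, φ=18, ψ=30, ω=29, ξ=23.
CropG regrets: 24, 1, 22, 39, 0 → max 39
CropE regrets: 21, 35, 33, 31, 46 → max 46
CropC regrets: 17, 13, 0, 4, 38 → max 38
CropH regrets: 2, 0, 5, 0, 49 → max 49
CropB regrets: 0, 27, 51, 6, 34 → max 51
Smallest max regret = 38 → CropC.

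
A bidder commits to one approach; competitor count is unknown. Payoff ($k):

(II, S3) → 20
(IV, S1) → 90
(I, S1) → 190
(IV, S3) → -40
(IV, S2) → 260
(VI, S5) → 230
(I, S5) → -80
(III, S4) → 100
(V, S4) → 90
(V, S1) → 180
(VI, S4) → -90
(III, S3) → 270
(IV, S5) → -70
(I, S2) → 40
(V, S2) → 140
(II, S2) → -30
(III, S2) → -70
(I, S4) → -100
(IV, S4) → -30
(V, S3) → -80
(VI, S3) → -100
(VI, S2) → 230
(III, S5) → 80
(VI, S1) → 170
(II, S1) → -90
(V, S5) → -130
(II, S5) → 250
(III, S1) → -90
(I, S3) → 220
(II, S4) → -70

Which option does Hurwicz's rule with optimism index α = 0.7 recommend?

III

I: 0.7·220 + 0.3·(-100) = 124
II: 0.7·250 + 0.3·(-90) = 148
III: 0.7·270 + 0.3·(-90) = 162
IV: 0.7·260 + 0.3·(-70) = 161
V: 0.7·180 + 0.3·(-130) = 87
VI: 0.7·230 + 0.3·(-100) = 131
Highest Hurwicz score = 162 → III.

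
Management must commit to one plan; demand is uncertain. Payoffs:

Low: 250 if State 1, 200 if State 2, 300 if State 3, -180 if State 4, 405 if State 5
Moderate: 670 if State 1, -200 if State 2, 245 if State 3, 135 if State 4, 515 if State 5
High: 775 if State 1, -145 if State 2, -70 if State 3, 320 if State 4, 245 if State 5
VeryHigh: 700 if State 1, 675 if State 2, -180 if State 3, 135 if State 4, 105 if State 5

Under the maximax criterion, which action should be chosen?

High

Row maxima: Low=405, Moderate=670, High=775, VeryHigh=700
Best best-case = 775 → High.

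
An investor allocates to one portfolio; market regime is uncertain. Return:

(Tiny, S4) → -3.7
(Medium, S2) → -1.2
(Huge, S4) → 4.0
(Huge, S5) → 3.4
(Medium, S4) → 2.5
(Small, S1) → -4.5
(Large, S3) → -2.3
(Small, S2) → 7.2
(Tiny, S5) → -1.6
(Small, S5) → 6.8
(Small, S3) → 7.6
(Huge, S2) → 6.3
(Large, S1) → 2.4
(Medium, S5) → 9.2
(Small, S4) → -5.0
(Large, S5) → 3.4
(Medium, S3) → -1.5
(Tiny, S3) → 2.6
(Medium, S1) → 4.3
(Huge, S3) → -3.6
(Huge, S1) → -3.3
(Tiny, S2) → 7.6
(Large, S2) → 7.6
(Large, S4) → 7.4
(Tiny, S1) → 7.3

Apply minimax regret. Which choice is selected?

Column bests: S1=7.3, S2=7.6, S3=7.6, S4=7.4, S5=9.2.
Tiny regrets: 0.0, 0.0, 5.0, 11.1, 10.8 → max 11.1
Small regrets: 11.8, 0.4, 0.0, 12.4, 2.4 → max 12.4
Medium regrets: 3.0, 8.8, 9.1, 4.9, 0.0 → max 9.1
Large regrets: 4.9, 0.0, 9.9, 0.0, 5.8 → max 9.9
Huge regrets: 10.6, 1.3, 11.2, 3.4, 5.8 → max 11.2
Smallest max regret = 9.1 → Medium.

Medium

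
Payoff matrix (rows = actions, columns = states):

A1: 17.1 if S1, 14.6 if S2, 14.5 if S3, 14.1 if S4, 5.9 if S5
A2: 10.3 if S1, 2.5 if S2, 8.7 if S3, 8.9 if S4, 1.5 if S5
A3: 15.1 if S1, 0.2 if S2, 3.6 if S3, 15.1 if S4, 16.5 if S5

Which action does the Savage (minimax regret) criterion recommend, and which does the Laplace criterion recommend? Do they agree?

Column bests: S1=17.1, S2=14.6, S3=14.5, S4=15.1, S5=16.5.
A1 regrets: 0.0, 0.0, 0.0, 1.0, 10.6 → max 10.6
A2 regrets: 6.8, 12.1, 5.8, 6.2, 15.0 → max 15.0
A3 regrets: 2.0, 14.4, 10.9, 0.0, 0.0 → max 14.4
Smallest max regret = 10.6 → A1.
Row averages: A1=13.24, A2=6.38, A3=10.1
Highest average = 13.24 → A1.

minimax regret → A1; laplace → A1 (agree)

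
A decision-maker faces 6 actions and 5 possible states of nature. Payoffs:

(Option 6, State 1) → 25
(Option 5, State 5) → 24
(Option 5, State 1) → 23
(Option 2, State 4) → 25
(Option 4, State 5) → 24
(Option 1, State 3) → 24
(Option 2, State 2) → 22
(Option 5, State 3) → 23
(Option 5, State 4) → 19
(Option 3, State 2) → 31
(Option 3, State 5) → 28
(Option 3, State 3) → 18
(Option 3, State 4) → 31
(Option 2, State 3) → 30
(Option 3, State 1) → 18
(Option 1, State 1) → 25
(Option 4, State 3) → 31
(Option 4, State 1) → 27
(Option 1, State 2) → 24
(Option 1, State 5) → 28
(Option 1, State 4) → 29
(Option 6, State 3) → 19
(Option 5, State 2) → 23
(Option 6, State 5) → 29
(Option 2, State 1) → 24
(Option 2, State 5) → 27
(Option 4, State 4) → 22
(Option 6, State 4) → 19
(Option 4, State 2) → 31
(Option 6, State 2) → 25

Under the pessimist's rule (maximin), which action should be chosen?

Option 1

Row minima: Option 1=24, Option 2=22, Option 3=18, Option 4=22, Option 5=19, Option 6=19
Best worst-case = 24 → Option 1.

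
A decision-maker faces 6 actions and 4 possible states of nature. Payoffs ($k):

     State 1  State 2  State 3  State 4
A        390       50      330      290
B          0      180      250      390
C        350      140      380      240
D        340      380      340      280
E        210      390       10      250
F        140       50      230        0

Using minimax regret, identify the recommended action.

D

Column bests: State 1=390, State 2=390, State 3=380, State 4=390.
A regrets: 0, 340, 50, 100 → max 340
B regrets: 390, 210, 130, 0 → max 390
C regrets: 40, 250, 0, 150 → max 250
D regrets: 50, 10, 40, 110 → max 110
E regrets: 180, 0, 370, 140 → max 370
F regrets: 250, 340, 150, 390 → max 390
Smallest max regret = 110 → D.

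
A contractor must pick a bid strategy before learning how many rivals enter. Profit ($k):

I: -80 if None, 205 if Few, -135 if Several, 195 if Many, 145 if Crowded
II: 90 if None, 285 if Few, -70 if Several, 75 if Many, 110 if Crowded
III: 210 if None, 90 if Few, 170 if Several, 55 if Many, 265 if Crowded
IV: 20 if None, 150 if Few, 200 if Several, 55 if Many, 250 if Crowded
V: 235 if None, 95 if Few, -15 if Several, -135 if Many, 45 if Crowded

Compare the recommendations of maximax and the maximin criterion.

maximax → II; maximin → III (disagree)

Row maxima: I=205, II=285, III=265, IV=250, V=235
Best best-case = 285 → II.
Row minima: I=-135, II=-70, III=55, IV=20, V=-135
Best worst-case = 55 → III.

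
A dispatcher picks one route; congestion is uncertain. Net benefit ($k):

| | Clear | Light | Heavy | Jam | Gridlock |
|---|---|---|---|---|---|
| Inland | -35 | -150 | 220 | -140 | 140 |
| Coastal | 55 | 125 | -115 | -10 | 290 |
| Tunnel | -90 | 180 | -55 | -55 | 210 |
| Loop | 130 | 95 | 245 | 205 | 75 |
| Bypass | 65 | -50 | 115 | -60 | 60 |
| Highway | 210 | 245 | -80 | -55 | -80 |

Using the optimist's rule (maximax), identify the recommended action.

Row maxima: Inland=220, Coastal=290, Tunnel=210, Loop=245, Bypass=115, Highway=245
Best best-case = 290 → Coastal.

Coastal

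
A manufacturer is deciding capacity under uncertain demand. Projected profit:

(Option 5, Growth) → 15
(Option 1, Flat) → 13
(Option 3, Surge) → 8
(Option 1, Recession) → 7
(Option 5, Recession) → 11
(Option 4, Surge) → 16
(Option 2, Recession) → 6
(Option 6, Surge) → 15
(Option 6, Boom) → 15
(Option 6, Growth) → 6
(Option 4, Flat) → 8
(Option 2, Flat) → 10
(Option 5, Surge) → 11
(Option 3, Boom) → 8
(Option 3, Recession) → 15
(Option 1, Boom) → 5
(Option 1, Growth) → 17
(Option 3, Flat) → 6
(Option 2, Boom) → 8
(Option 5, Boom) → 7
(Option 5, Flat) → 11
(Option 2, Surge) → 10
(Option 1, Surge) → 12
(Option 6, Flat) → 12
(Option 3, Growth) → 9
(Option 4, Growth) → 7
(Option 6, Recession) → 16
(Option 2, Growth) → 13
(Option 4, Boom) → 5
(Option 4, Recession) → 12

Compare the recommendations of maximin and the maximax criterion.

Row minima: Option 1=5, Option 2=6, Option 3=6, Option 4=5, Option 5=7, Option 6=6
Best worst-case = 7 → Option 5.
Row maxima: Option 1=17, Option 2=13, Option 3=15, Option 4=16, Option 5=15, Option 6=16
Best best-case = 17 → Option 1.

maximin → Option 5; maximax → Option 1 (disagree)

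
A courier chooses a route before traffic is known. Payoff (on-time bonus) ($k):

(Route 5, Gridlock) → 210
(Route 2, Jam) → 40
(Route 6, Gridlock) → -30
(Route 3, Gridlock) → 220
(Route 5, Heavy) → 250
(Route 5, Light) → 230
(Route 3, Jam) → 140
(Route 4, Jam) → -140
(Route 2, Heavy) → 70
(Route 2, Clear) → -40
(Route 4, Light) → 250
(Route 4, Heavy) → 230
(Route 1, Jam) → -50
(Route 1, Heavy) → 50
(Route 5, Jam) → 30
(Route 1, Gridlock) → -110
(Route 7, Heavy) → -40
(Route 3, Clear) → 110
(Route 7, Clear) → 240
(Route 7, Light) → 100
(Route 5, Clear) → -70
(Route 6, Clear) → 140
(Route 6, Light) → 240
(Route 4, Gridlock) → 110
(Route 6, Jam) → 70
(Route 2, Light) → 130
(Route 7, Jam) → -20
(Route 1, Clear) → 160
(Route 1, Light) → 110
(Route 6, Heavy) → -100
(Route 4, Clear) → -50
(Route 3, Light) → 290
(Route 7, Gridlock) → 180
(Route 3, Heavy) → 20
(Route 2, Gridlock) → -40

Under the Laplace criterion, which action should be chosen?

Row averages: Route 1=32, Route 2=32, Route 3=156, Route 4=80, Route 5=130, Route 6=64, Route 7=92
Highest average = 156 → Route 3.

Route 3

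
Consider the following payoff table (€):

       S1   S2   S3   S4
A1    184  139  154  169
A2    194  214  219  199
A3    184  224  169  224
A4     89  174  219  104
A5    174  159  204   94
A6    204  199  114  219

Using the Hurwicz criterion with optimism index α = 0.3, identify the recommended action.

A1: 0.3·184 + 0.7·139 = 152.5
A2: 0.3·219 + 0.7·194 = 201.5
A3: 0.3·224 + 0.7·169 = 185.5
A4: 0.3·219 + 0.7·89 = 128
A5: 0.3·204 + 0.7·94 = 127
A6: 0.3·219 + 0.7·114 = 145.5
Highest Hurwicz score = 201.5 → A2.

A2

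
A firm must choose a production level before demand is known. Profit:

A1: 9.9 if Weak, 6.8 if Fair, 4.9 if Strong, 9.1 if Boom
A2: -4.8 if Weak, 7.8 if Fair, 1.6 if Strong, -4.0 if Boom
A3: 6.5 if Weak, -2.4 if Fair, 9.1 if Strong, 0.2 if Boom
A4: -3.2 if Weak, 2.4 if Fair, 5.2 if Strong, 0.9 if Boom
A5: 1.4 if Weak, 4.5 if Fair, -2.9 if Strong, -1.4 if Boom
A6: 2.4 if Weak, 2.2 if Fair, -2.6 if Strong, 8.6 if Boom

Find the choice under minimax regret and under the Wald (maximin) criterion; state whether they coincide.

Column bests: Weak=9.9, Fair=7.8, Strong=9.1, Boom=9.1.
A1 regrets: 0.0, 1.0, 4.2, 0.0 → max 4.2
A2 regrets: 14.7, 0.0, 7.5, 13.1 → max 14.7
A3 regrets: 3.4, 10.2, 0.0, 8.9 → max 10.2
A4 regrets: 13.1, 5.4, 3.9, 8.2 → max 13.1
A5 regrets: 8.5, 3.3, 12.0, 10.5 → max 12.0
A6 regrets: 7.5, 5.6, 11.7, 0.5 → max 11.7
Smallest max regret = 4.2 → A1.
Row minima: A1=4.9, A2=-4.8, A3=-2.4, A4=-3.2, A5=-2.9, A6=-2.6
Best worst-case = 4.9 → A1.

minimax regret → A1; maximin → A1 (agree)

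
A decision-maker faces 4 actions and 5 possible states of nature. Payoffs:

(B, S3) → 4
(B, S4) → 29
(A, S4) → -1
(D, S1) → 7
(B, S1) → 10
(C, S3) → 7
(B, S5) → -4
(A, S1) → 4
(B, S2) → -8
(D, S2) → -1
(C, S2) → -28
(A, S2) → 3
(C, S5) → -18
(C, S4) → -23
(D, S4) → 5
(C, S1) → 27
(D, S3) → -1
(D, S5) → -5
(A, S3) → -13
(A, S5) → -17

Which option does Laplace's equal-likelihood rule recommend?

Row averages: A=-4.8, B=6.2, C=-7, D=1
Highest average = 6.2 → B.

B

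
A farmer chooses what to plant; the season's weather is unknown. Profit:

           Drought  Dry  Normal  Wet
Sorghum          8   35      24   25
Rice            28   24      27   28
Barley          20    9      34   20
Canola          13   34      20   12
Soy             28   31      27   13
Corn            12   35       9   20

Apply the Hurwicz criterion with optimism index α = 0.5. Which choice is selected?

Rice

Sorghum: 0.5·35 + 0.5·8 = 21.5
Rice: 0.5·28 + 0.5·24 = 26
Barley: 0.5·34 + 0.5·9 = 21.5
Canola: 0.5·34 + 0.5·12 = 23
Soy: 0.5·31 + 0.5·13 = 22
Corn: 0.5·35 + 0.5·9 = 22
Highest Hurwicz score = 26 → Rice.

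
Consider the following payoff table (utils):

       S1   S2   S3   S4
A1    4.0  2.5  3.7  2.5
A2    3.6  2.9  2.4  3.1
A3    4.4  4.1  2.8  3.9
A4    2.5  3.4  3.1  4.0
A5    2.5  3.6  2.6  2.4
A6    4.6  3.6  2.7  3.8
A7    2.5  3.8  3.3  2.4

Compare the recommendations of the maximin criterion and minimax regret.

Row minima: A1=2.5, A2=2.4, A3=2.8, A4=2.5, A5=2.4, A6=2.7, A7=2.4
Best worst-case = 2.8 → A3.
Column bests: S1=4.6, S2=4.1, S3=3.7, S4=4.0.
A1 regrets: 0.6, 1.6, 0.0, 1.5 → max 1.6
A2 regrets: 1.0, 1.2, 1.3, 0.9 → max 1.3
A3 regrets: 0.2, 0.0, 0.9, 0.1 → max 0.9
A4 regrets: 2.1, 0.7, 0.6, 0.0 → max 2.1
A5 regrets: 2.1, 0.5, 1.1, 1.6 → max 2.1
A6 regrets: 0.0, 0.5, 1.0, 0.2 → max 1.0
A7 regrets: 2.1, 0.3, 0.4, 1.6 → max 2.1
Smallest max regret = 0.9 → A3.

maximin → A3; minimax regret → A3 (agree)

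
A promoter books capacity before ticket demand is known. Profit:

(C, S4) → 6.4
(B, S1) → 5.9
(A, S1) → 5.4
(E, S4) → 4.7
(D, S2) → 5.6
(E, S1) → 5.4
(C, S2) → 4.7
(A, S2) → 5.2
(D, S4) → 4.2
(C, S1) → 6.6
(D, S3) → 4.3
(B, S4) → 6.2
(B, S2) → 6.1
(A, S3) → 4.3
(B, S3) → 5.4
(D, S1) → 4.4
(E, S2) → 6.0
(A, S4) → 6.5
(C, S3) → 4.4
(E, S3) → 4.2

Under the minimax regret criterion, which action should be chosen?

B

Column bests: S1=6.6, S2=6.1, S3=5.4, S4=6.5.
A regrets: 1.2, 0.9, 1.1, 0.0 → max 1.2
B regrets: 0.7, 0.0, 0.0, 0.3 → max 0.7
C regrets: 0.0, 1.4, 1.0, 0.1 → max 1.4
D regrets: 2.2, 0.5, 1.1, 2.3 → max 2.3
E regrets: 1.2, 0.1, 1.2, 1.8 → max 1.8
Smallest max regret = 0.7 → B.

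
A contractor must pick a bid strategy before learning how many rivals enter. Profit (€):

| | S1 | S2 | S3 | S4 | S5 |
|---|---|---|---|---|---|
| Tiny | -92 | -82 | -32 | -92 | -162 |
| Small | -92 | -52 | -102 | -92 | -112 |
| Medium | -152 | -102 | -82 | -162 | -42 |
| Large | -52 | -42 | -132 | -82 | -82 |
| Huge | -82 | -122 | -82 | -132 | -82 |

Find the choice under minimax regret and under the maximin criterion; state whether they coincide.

Column bests: S1=-52, S2=-42, S3=-32, S4=-82, S5=-42.
Tiny regrets: 40, 40, 0, 10, 120 → max 120
Small regrets: 40, 10, 70, 10, 70 → max 70
Medium regrets: 100, 60, 50, 80, 0 → max 100
Large regrets: 0, 0, 100, 0, 40 → max 100
Huge regrets: 30, 80, 50, 50, 40 → max 80
Smallest max regret = 70 → Small.
Row minima: Tiny=-162, Small=-112, Medium=-162, Large=-132, Huge=-132
Best worst-case = -112 → Small.

minimax regret → Small; maximin → Small (agree)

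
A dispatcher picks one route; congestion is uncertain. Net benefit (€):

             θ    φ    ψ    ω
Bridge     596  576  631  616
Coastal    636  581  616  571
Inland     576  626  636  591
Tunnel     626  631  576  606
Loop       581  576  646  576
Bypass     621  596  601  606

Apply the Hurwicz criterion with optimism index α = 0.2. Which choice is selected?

Bridge: 0.2·631 + 0.8·576 = 587
Coastal: 0.2·636 + 0.8·571 = 584
Inland: 0.2·636 + 0.8·576 = 588
Tunnel: 0.2·631 + 0.8·576 = 587
Loop: 0.2·646 + 0.8·576 = 590
Bypass: 0.2·621 + 0.8·596 = 601
Highest Hurwicz score = 601 → Bypass.

Bypass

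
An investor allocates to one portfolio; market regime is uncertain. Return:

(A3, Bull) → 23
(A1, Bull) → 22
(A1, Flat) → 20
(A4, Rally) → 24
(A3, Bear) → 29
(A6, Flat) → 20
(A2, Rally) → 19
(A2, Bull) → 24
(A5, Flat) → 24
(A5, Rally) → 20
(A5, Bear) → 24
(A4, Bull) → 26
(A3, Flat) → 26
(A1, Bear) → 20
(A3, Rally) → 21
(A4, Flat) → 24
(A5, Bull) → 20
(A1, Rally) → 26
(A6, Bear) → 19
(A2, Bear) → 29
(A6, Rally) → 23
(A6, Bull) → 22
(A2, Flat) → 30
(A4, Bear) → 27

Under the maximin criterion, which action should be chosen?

Row minima: A1=20, A2=19, A3=21, A4=24, A5=20, A6=19
Best worst-case = 24 → A4.

A4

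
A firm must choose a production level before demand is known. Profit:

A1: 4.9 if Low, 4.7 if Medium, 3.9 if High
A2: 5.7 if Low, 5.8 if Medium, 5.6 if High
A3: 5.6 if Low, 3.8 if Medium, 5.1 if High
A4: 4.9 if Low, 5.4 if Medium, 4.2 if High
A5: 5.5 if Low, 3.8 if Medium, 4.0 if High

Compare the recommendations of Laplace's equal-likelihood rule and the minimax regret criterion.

laplace → A2; minimax regret → A2 (agree)

Row averages: A1=4.5, A2=5.7, A3=29/6, A4=29/6, A5=133/30
Highest average = 5.7 → A2.
Column bests: Low=5.7, Medium=5.8, High=5.6.
A1 regrets: 0.8, 1.1, 1.7 → max 1.7
A2 regrets: 0.0, 0.0, 0.0 → max 0.0
A3 regrets: 0.1, 2.0, 0.5 → max 2.0
A4 regrets: 0.8, 0.4, 1.4 → max 1.4
A5 regrets: 0.2, 2.0, 1.6 → max 2.0
Smallest max regret = 0.0 → A2.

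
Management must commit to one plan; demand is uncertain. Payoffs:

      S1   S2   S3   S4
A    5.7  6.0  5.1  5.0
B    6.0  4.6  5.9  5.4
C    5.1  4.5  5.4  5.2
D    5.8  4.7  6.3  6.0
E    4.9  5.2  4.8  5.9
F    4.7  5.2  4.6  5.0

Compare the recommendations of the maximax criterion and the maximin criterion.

maximax → D; maximin → A (disagree)

Row maxima: A=6.0, B=6.0, C=5.4, D=6.3, E=5.9, F=5.2
Best best-case = 6.3 → D.
Row minima: A=5.0, B=4.6, C=4.5, D=4.7, E=4.8, F=4.6
Best worst-case = 5.0 → A.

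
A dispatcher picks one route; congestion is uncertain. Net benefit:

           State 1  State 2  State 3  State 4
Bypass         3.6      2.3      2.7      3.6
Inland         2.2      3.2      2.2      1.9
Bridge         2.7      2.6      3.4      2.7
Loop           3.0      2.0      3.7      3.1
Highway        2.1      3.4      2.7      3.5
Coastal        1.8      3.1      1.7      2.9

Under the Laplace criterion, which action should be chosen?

Bypass

Row averages: Bypass=3.05, Inland=2.375, Bridge=2.85, Loop=2.95, Highway=2.925, Coastal=2.375
Highest average = 3.05 → Bypass.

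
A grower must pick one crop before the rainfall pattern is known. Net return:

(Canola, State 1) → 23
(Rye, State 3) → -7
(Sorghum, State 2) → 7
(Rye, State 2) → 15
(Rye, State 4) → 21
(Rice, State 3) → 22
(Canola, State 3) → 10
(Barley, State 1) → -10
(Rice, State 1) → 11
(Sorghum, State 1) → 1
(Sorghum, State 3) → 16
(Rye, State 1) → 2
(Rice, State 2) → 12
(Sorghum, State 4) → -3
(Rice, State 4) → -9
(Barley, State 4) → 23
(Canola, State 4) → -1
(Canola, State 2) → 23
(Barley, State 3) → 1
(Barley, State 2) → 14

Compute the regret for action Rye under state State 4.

2

Best payoff under State 4 is 23.
Regret = 23 − 21 = 2.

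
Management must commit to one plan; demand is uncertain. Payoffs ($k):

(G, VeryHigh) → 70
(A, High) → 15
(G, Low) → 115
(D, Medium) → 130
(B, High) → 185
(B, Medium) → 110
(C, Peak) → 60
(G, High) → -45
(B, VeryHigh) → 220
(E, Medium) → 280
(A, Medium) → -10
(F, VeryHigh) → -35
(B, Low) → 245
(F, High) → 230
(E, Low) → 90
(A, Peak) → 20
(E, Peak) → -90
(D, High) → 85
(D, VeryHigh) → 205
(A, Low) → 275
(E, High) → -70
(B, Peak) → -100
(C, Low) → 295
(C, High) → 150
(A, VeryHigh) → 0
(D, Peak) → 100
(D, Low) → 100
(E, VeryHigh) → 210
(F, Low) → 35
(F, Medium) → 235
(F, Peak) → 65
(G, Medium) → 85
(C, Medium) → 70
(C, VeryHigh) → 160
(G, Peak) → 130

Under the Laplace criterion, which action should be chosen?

Row averages: A=60, B=132, C=147, D=124, E=84, F=106, G=71
Highest average = 147 → C.

C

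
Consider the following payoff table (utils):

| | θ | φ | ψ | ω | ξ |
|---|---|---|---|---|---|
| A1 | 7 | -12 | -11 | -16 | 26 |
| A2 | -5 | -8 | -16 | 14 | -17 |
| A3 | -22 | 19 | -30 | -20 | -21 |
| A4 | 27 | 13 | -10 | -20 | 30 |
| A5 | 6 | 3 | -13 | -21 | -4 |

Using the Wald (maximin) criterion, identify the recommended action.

A1

Row minima: A1=-16, A2=-17, A3=-30, A4=-20, A5=-21
Best worst-case = -16 → A1.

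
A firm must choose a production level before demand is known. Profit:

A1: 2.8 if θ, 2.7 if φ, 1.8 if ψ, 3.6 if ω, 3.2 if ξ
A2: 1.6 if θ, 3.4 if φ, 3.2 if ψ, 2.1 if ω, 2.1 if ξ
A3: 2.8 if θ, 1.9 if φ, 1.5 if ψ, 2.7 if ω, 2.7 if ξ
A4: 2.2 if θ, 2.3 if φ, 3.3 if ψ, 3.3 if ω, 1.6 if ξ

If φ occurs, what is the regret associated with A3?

Best payoff under φ is 3.4.
Regret = 3.4 − 1.9 = 1.5.

1.5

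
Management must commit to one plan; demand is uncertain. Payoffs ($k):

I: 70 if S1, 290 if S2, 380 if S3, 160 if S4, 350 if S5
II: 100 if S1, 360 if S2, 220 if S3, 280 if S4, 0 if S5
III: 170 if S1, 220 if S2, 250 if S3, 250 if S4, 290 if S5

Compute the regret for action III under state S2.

140

Best payoff under S2 is 360.
Regret = 360 − 220 = 140.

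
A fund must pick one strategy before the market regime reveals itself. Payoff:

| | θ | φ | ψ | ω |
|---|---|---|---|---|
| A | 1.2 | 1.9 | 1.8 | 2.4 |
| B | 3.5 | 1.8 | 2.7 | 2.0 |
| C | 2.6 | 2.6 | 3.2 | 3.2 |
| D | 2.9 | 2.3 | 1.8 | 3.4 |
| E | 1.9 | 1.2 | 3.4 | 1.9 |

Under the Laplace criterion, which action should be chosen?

Row averages: A=1.825, B=2.5, C=2.9, D=2.6, E=2.1
Highest average = 2.9 → C.

C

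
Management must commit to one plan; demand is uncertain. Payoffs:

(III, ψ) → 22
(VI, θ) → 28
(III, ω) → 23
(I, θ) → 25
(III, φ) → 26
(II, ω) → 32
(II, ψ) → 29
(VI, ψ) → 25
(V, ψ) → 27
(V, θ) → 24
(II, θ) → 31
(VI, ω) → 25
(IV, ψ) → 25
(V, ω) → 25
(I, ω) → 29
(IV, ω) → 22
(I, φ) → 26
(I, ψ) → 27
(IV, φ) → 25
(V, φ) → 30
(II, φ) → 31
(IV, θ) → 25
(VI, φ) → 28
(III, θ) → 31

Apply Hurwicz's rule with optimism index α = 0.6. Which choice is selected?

II

I: 0.6·29 + 0.4·25 = 27.4
II: 0.6·32 + 0.4·29 = 30.8
III: 0.6·31 + 0.4·22 = 27.4
IV: 0.6·25 + 0.4·22 = 23.8
V: 0.6·30 + 0.4·24 = 27.6
VI: 0.6·28 + 0.4·25 = 26.8
Highest Hurwicz score = 30.8 → II.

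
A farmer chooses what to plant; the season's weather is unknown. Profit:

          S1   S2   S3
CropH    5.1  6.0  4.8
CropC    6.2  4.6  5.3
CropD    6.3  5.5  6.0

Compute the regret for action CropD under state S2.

0.5

Best payoff under S2 is 6.0.
Regret = 6.0 − 5.5 = 0.5.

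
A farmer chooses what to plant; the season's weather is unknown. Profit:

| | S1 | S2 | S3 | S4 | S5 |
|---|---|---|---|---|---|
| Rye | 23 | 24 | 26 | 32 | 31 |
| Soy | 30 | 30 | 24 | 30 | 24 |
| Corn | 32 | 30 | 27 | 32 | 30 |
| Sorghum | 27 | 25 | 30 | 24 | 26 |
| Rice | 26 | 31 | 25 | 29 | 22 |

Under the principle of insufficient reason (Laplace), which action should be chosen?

Corn

Row averages: Rye=27.2, Soy=27.6, Corn=30.2, Sorghum=26.4, Rice=26.6
Highest average = 30.2 → Corn.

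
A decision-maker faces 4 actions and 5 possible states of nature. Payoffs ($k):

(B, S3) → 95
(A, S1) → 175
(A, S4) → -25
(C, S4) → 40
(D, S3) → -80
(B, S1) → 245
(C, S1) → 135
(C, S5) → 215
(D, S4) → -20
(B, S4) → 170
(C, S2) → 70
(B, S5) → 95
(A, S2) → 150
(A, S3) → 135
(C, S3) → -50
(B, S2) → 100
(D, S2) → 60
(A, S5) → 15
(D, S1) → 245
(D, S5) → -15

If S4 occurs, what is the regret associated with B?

0

Best payoff under S4 is 170.
Regret = 170 − 170 = 0.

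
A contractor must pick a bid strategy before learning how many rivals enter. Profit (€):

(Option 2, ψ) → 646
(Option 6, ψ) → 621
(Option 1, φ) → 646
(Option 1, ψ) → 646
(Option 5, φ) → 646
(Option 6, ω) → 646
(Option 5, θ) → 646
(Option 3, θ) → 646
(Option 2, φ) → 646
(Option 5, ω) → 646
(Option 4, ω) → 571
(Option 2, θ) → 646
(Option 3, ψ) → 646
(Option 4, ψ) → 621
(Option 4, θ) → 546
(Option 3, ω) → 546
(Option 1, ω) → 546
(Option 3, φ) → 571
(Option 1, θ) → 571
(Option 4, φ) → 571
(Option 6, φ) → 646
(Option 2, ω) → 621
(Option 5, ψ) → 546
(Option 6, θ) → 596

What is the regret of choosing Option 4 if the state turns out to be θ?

100

Best payoff under θ is 646.
Regret = 646 − 546 = 100.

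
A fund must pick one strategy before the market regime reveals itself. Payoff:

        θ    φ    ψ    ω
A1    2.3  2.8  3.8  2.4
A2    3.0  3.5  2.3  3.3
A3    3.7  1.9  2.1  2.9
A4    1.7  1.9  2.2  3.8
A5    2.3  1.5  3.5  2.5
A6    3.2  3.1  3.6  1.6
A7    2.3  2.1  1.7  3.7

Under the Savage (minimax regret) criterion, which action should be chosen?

A1

Column bests: θ=3.7, φ=3.5, ψ=3.8, ω=3.8.
A1 regrets: 1.4, 0.7, 0.0, 1.4 → max 1.4
A2 regrets: 0.7, 0.0, 1.5, 0.5 → max 1.5
A3 regrets: 0.0, 1.6, 1.7, 0.9 → max 1.7
A4 regrets: 2.0, 1.6, 1.6, 0.0 → max 2.0
A5 regrets: 1.4, 2.0, 0.3, 1.3 → max 2.0
A6 regrets: 0.5, 0.4, 0.2, 2.2 → max 2.2
A7 regrets: 1.4, 1.4, 2.1, 0.1 → max 2.1
Smallest max regret = 1.4 → A1.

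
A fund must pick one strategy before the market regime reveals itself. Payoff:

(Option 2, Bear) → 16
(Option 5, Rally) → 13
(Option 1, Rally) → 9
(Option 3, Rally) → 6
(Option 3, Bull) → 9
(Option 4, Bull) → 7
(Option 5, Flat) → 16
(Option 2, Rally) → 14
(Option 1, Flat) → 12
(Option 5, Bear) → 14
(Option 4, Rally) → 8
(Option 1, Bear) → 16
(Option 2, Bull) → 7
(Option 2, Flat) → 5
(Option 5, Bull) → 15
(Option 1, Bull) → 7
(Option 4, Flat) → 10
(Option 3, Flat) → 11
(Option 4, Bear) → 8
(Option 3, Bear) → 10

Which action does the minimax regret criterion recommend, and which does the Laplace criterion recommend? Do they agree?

Column bests: Bear=16, Flat=16, Bull=15, Rally=14.
Option 1 regrets: 0, 4, 8, 5 → max 8
Option 2 regrets: 0, 11, 8, 0 → max 11
Option 3 regrets: 6, 5, 6, 8 → max 8
Option 4 regrets: 8, 6, 8, 6 → max 8
Option 5 regrets: 2, 0, 0, 1 → max 2
Smallest max regret = 2 → Option 5.
Row averages: Option 1=11, Option 2=10.5, Option 3=9, Option 4=8.25, Option 5=14.5
Highest average = 14.5 → Option 5.

minimax regret → Option 5; laplace → Option 5 (agree)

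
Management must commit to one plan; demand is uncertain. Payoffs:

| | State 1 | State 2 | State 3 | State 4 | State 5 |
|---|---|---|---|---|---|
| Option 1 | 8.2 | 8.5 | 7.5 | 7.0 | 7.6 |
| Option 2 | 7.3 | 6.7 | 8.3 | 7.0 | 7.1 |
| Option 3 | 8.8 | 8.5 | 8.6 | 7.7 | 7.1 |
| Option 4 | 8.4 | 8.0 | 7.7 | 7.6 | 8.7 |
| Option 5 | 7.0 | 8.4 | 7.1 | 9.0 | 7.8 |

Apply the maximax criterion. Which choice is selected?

Row maxima: Option 1=8.5, Option 2=8.3, Option 3=8.8, Option 4=8.7, Option 5=9.0
Best best-case = 9.0 → Option 5.

Option 5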